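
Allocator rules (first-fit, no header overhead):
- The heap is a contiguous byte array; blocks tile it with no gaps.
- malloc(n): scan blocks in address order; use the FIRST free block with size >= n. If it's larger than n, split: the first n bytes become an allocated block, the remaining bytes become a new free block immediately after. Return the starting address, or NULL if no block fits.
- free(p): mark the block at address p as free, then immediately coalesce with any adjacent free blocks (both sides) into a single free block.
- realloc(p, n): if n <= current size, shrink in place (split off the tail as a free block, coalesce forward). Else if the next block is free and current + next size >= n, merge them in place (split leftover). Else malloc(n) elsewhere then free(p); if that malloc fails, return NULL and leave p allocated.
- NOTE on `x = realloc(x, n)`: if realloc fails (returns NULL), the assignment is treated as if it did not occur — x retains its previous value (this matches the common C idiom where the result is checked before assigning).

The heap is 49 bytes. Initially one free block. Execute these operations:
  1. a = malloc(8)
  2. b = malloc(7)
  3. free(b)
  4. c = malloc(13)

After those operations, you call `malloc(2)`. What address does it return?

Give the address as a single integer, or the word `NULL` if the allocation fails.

Op 1: a = malloc(8) -> a = 0; heap: [0-7 ALLOC][8-48 FREE]
Op 2: b = malloc(7) -> b = 8; heap: [0-7 ALLOC][8-14 ALLOC][15-48 FREE]
Op 3: free(b) -> (freed b); heap: [0-7 ALLOC][8-48 FREE]
Op 4: c = malloc(13) -> c = 8; heap: [0-7 ALLOC][8-20 ALLOC][21-48 FREE]
malloc(2): first-fit scan over [0-7 ALLOC][8-20 ALLOC][21-48 FREE] -> 21

Answer: 21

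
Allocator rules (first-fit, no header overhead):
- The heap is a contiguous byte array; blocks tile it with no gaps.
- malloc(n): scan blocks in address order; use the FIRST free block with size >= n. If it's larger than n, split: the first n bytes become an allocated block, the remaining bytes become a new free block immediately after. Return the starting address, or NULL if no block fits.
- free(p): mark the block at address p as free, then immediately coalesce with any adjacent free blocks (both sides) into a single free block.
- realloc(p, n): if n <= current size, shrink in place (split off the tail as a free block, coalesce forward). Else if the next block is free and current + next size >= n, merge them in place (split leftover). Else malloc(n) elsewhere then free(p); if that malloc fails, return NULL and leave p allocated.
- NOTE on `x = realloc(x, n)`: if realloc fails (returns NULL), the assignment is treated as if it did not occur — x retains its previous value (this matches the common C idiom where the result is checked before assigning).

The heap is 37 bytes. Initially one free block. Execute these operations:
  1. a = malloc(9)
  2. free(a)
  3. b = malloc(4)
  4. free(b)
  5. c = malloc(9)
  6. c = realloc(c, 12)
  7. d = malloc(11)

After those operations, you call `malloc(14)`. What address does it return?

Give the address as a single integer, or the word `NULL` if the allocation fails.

Answer: 23

Derivation:
Op 1: a = malloc(9) -> a = 0; heap: [0-8 ALLOC][9-36 FREE]
Op 2: free(a) -> (freed a); heap: [0-36 FREE]
Op 3: b = malloc(4) -> b = 0; heap: [0-3 ALLOC][4-36 FREE]
Op 4: free(b) -> (freed b); heap: [0-36 FREE]
Op 5: c = malloc(9) -> c = 0; heap: [0-8 ALLOC][9-36 FREE]
Op 6: c = realloc(c, 12) -> c = 0; heap: [0-11 ALLOC][12-36 FREE]
Op 7: d = malloc(11) -> d = 12; heap: [0-11 ALLOC][12-22 ALLOC][23-36 FREE]
malloc(14): first-fit scan over [0-11 ALLOC][12-22 ALLOC][23-36 FREE] -> 23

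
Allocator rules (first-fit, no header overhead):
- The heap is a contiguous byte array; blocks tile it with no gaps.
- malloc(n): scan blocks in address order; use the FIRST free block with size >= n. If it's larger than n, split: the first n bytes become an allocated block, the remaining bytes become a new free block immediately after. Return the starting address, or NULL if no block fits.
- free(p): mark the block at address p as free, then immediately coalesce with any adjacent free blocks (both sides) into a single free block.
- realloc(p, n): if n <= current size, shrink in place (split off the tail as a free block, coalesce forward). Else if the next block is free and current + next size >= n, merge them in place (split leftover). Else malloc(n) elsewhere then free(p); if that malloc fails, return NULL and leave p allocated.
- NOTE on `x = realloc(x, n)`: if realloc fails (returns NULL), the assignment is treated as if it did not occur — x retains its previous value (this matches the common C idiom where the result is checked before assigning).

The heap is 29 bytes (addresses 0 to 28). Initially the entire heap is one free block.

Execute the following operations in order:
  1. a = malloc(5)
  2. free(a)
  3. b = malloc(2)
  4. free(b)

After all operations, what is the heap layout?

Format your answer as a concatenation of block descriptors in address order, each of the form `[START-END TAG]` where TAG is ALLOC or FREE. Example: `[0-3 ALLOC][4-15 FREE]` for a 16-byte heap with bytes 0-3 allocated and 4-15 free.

Op 1: a = malloc(5) -> a = 0; heap: [0-4 ALLOC][5-28 FREE]
Op 2: free(a) -> (freed a); heap: [0-28 FREE]
Op 3: b = malloc(2) -> b = 0; heap: [0-1 ALLOC][2-28 FREE]
Op 4: free(b) -> (freed b); heap: [0-28 FREE]

Answer: [0-28 FREE]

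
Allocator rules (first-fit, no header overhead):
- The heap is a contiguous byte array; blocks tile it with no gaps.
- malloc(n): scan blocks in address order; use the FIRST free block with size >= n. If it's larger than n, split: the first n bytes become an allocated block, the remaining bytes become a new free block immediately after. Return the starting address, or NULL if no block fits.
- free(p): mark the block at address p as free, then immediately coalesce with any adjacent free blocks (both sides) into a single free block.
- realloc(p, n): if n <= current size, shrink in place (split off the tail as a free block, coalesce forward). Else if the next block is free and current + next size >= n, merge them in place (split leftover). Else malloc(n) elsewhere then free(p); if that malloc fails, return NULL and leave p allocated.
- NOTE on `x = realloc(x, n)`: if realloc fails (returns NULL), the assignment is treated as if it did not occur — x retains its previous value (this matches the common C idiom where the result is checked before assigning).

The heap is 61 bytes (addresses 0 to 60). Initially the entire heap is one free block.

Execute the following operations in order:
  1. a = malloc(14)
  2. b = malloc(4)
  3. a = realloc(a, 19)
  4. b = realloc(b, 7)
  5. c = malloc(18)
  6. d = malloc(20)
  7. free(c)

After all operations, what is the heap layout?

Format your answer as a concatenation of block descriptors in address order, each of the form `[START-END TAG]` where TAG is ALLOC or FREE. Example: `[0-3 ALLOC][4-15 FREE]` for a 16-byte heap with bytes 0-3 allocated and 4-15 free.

Op 1: a = malloc(14) -> a = 0; heap: [0-13 ALLOC][14-60 FREE]
Op 2: b = malloc(4) -> b = 14; heap: [0-13 ALLOC][14-17 ALLOC][18-60 FREE]
Op 3: a = realloc(a, 19) -> a = 18; heap: [0-13 FREE][14-17 ALLOC][18-36 ALLOC][37-60 FREE]
Op 4: b = realloc(b, 7) -> b = 0; heap: [0-6 ALLOC][7-17 FREE][18-36 ALLOC][37-60 FREE]
Op 5: c = malloc(18) -> c = 37; heap: [0-6 ALLOC][7-17 FREE][18-36 ALLOC][37-54 ALLOC][55-60 FREE]
Op 6: d = malloc(20) -> d = NULL; heap: [0-6 ALLOC][7-17 FREE][18-36 ALLOC][37-54 ALLOC][55-60 FREE]
Op 7: free(c) -> (freed c); heap: [0-6 ALLOC][7-17 FREE][18-36 ALLOC][37-60 FREE]

Answer: [0-6 ALLOC][7-17 FREE][18-36 ALLOC][37-60 FREE]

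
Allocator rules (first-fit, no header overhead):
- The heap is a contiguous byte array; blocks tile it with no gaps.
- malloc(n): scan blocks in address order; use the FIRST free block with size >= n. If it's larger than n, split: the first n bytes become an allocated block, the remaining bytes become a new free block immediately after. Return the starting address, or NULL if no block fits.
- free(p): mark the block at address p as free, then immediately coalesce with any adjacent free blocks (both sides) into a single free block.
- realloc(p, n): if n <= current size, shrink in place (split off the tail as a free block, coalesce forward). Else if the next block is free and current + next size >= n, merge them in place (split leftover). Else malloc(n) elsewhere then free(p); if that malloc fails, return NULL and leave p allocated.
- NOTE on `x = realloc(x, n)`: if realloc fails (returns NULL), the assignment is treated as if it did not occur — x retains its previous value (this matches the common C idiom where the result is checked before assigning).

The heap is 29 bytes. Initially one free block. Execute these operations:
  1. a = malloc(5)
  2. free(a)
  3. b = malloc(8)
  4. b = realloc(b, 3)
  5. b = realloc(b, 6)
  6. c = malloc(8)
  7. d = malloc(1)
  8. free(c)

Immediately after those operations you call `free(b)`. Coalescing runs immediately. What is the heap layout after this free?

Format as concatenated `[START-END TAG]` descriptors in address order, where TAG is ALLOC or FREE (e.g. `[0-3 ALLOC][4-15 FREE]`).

Op 1: a = malloc(5) -> a = 0; heap: [0-4 ALLOC][5-28 FREE]
Op 2: free(a) -> (freed a); heap: [0-28 FREE]
Op 3: b = malloc(8) -> b = 0; heap: [0-7 ALLOC][8-28 FREE]
Op 4: b = realloc(b, 3) -> b = 0; heap: [0-2 ALLOC][3-28 FREE]
Op 5: b = realloc(b, 6) -> b = 0; heap: [0-5 ALLOC][6-28 FREE]
Op 6: c = malloc(8) -> c = 6; heap: [0-5 ALLOC][6-13 ALLOC][14-28 FREE]
Op 7: d = malloc(1) -> d = 14; heap: [0-5 ALLOC][6-13 ALLOC][14-14 ALLOC][15-28 FREE]
Op 8: free(c) -> (freed c); heap: [0-5 ALLOC][6-13 FREE][14-14 ALLOC][15-28 FREE]
free(b): b = 0 -> block [0-5 ALLOC]; mark free, coalesce with adjacent free neighbors -> [0-13 FREE][14-14 ALLOC][15-28 FREE]

Answer: [0-13 FREE][14-14 ALLOC][15-28 FREE]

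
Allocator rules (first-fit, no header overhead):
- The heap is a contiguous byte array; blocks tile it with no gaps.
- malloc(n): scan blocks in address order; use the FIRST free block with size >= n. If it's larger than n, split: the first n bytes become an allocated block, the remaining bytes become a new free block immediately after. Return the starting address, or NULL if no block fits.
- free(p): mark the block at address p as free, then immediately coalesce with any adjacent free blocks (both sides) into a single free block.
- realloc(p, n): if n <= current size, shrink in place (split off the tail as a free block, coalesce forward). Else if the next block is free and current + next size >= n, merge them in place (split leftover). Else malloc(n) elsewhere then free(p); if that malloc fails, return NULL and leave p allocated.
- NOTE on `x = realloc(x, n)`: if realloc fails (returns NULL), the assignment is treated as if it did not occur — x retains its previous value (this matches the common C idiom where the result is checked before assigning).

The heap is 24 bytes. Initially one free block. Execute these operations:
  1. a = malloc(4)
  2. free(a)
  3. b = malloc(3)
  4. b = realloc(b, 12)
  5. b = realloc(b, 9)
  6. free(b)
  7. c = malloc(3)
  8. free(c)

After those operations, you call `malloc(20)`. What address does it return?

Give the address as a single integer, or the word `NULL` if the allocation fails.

Op 1: a = malloc(4) -> a = 0; heap: [0-3 ALLOC][4-23 FREE]
Op 2: free(a) -> (freed a); heap: [0-23 FREE]
Op 3: b = malloc(3) -> b = 0; heap: [0-2 ALLOC][3-23 FREE]
Op 4: b = realloc(b, 12) -> b = 0; heap: [0-11 ALLOC][12-23 FREE]
Op 5: b = realloc(b, 9) -> b = 0; heap: [0-8 ALLOC][9-23 FREE]
Op 6: free(b) -> (freed b); heap: [0-23 FREE]
Op 7: c = malloc(3) -> c = 0; heap: [0-2 ALLOC][3-23 FREE]
Op 8: free(c) -> (freed c); heap: [0-23 FREE]
malloc(20): first-fit scan over [0-23 FREE] -> 0

Answer: 0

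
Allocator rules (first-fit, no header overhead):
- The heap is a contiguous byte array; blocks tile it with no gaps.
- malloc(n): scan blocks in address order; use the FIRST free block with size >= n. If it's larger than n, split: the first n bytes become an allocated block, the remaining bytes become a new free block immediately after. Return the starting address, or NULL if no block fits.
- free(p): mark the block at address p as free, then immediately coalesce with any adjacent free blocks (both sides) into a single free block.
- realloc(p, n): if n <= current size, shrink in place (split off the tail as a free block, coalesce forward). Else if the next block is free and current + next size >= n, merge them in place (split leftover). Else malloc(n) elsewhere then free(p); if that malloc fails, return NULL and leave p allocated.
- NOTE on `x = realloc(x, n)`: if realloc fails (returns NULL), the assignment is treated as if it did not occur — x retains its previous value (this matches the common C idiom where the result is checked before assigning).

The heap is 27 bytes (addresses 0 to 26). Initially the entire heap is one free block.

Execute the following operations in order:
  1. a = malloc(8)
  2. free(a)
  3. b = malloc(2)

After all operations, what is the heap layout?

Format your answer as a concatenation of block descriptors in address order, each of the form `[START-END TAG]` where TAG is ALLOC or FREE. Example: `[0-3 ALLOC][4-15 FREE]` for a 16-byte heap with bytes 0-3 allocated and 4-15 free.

Op 1: a = malloc(8) -> a = 0; heap: [0-7 ALLOC][8-26 FREE]
Op 2: free(a) -> (freed a); heap: [0-26 FREE]
Op 3: b = malloc(2) -> b = 0; heap: [0-1 ALLOC][2-26 FREE]

Answer: [0-1 ALLOC][2-26 FREE]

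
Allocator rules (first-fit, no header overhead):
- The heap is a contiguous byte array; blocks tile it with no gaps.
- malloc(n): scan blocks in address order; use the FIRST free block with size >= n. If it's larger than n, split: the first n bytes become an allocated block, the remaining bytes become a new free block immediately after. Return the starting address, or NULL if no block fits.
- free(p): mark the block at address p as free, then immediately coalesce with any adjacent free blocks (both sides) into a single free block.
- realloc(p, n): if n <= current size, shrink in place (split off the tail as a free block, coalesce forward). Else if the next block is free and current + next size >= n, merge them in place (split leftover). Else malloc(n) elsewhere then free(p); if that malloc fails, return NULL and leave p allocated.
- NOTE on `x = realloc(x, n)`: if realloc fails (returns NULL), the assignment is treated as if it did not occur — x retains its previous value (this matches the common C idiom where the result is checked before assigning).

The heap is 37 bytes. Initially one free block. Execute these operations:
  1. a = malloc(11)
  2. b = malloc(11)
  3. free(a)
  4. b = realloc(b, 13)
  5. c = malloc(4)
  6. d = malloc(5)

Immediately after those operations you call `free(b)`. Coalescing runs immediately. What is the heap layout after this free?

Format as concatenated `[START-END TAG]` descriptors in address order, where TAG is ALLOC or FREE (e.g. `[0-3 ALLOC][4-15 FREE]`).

Op 1: a = malloc(11) -> a = 0; heap: [0-10 ALLOC][11-36 FREE]
Op 2: b = malloc(11) -> b = 11; heap: [0-10 ALLOC][11-21 ALLOC][22-36 FREE]
Op 3: free(a) -> (freed a); heap: [0-10 FREE][11-21 ALLOC][22-36 FREE]
Op 4: b = realloc(b, 13) -> b = 11; heap: [0-10 FREE][11-23 ALLOC][24-36 FREE]
Op 5: c = malloc(4) -> c = 0; heap: [0-3 ALLOC][4-10 FREE][11-23 ALLOC][24-36 FREE]
Op 6: d = malloc(5) -> d = 4; heap: [0-3 ALLOC][4-8 ALLOC][9-10 FREE][11-23 ALLOC][24-36 FREE]
free(b): b = 11 -> block [11-23 ALLOC]; mark free, coalesce with adjacent free neighbors -> [0-3 ALLOC][4-8 ALLOC][9-36 FREE]

Answer: [0-3 ALLOC][4-8 ALLOC][9-36 FREE]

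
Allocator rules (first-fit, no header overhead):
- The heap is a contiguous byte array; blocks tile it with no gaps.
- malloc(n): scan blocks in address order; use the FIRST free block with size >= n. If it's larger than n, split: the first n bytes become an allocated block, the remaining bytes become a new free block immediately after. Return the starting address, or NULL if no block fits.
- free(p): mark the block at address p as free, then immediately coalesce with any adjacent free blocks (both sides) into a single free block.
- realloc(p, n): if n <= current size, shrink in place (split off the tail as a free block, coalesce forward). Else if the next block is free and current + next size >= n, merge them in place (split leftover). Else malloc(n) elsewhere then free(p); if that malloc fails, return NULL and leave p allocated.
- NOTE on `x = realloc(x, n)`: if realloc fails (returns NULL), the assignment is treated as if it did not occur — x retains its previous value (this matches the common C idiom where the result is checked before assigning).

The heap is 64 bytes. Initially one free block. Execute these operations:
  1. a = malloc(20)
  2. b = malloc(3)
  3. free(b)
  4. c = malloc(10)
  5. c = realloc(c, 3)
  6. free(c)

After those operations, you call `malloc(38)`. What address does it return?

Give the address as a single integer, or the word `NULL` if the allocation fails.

Op 1: a = malloc(20) -> a = 0; heap: [0-19 ALLOC][20-63 FREE]
Op 2: b = malloc(3) -> b = 20; heap: [0-19 ALLOC][20-22 ALLOC][23-63 FREE]
Op 3: free(b) -> (freed b); heap: [0-19 ALLOC][20-63 FREE]
Op 4: c = malloc(10) -> c = 20; heap: [0-19 ALLOC][20-29 ALLOC][30-63 FREE]
Op 5: c = realloc(c, 3) -> c = 20; heap: [0-19 ALLOC][20-22 ALLOC][23-63 FREE]
Op 6: free(c) -> (freed c); heap: [0-19 ALLOC][20-63 FREE]
malloc(38): first-fit scan over [0-19 ALLOC][20-63 FREE] -> 20

Answer: 20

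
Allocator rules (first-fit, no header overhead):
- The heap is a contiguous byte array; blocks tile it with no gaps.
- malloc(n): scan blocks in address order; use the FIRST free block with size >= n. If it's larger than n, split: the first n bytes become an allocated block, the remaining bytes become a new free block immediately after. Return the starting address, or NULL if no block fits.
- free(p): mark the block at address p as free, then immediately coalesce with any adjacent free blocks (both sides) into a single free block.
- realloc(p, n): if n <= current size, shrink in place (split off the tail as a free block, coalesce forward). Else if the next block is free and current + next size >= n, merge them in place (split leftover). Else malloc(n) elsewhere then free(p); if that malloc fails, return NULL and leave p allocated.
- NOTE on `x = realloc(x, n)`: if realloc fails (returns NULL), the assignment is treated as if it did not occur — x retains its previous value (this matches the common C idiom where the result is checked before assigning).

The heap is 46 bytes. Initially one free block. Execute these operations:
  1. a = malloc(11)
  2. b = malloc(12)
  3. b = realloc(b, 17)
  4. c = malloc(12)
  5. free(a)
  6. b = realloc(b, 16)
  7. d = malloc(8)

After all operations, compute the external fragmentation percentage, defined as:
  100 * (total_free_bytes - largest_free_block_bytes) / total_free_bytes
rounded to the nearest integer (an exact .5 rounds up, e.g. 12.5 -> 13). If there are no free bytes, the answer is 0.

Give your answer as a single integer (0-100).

Answer: 40

Derivation:
Op 1: a = malloc(11) -> a = 0; heap: [0-10 ALLOC][11-45 FREE]
Op 2: b = malloc(12) -> b = 11; heap: [0-10 ALLOC][11-22 ALLOC][23-45 FREE]
Op 3: b = realloc(b, 17) -> b = 11; heap: [0-10 ALLOC][11-27 ALLOC][28-45 FREE]
Op 4: c = malloc(12) -> c = 28; heap: [0-10 ALLOC][11-27 ALLOC][28-39 ALLOC][40-45 FREE]
Op 5: free(a) -> (freed a); heap: [0-10 FREE][11-27 ALLOC][28-39 ALLOC][40-45 FREE]
Op 6: b = realloc(b, 16) -> b = 11; heap: [0-10 FREE][11-26 ALLOC][27-27 FREE][28-39 ALLOC][40-45 FREE]
Op 7: d = malloc(8) -> d = 0; heap: [0-7 ALLOC][8-10 FREE][11-26 ALLOC][27-27 FREE][28-39 ALLOC][40-45 FREE]
Free blocks: [3 1 6] total_free=10 largest=6 -> 100*(10-6)/10 = 400/10 = 40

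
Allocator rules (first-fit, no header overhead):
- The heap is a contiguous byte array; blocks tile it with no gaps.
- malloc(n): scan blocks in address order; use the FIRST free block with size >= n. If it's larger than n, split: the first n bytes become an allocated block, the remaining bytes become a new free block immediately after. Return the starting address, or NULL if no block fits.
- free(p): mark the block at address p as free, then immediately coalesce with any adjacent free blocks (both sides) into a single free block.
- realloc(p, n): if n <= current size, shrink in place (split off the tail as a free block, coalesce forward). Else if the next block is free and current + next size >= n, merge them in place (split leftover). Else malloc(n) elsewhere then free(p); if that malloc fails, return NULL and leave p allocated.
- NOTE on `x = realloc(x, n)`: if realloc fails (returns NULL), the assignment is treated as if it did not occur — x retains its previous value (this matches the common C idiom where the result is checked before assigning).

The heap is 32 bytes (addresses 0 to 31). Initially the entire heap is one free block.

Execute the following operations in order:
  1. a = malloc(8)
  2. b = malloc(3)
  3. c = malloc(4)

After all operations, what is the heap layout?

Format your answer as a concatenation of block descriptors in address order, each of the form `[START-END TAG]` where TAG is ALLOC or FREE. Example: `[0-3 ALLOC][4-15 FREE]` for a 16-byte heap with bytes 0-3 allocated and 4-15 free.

Op 1: a = malloc(8) -> a = 0; heap: [0-7 ALLOC][8-31 FREE]
Op 2: b = malloc(3) -> b = 8; heap: [0-7 ALLOC][8-10 ALLOC][11-31 FREE]
Op 3: c = malloc(4) -> c = 11; heap: [0-7 ALLOC][8-10 ALLOC][11-14 ALLOC][15-31 FREE]

Answer: [0-7 ALLOC][8-10 ALLOC][11-14 ALLOC][15-31 FREE]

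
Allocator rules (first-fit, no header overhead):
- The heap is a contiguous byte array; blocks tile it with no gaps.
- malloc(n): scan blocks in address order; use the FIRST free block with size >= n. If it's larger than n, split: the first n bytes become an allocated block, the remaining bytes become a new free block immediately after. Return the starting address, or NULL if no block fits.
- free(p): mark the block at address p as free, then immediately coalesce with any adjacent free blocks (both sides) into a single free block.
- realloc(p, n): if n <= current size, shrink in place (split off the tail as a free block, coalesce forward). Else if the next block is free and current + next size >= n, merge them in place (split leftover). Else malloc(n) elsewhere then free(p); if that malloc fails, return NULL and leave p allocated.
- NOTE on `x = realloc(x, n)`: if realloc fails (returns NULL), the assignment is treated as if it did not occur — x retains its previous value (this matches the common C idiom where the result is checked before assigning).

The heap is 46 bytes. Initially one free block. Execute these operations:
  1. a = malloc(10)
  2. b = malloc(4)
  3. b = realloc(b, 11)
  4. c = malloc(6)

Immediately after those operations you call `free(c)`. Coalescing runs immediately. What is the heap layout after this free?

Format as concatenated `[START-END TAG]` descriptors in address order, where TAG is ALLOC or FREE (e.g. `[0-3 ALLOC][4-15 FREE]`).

Op 1: a = malloc(10) -> a = 0; heap: [0-9 ALLOC][10-45 FREE]
Op 2: b = malloc(4) -> b = 10; heap: [0-9 ALLOC][10-13 ALLOC][14-45 FREE]
Op 3: b = realloc(b, 11) -> b = 10; heap: [0-9 ALLOC][10-20 ALLOC][21-45 FREE]
Op 4: c = malloc(6) -> c = 21; heap: [0-9 ALLOC][10-20 ALLOC][21-26 ALLOC][27-45 FREE]
free(c): c = 21 -> block [21-26 ALLOC]; mark free, coalesce with adjacent free neighbors -> [0-9 ALLOC][10-20 ALLOC][21-45 FREE]

Answer: [0-9 ALLOC][10-20 ALLOC][21-45 FREE]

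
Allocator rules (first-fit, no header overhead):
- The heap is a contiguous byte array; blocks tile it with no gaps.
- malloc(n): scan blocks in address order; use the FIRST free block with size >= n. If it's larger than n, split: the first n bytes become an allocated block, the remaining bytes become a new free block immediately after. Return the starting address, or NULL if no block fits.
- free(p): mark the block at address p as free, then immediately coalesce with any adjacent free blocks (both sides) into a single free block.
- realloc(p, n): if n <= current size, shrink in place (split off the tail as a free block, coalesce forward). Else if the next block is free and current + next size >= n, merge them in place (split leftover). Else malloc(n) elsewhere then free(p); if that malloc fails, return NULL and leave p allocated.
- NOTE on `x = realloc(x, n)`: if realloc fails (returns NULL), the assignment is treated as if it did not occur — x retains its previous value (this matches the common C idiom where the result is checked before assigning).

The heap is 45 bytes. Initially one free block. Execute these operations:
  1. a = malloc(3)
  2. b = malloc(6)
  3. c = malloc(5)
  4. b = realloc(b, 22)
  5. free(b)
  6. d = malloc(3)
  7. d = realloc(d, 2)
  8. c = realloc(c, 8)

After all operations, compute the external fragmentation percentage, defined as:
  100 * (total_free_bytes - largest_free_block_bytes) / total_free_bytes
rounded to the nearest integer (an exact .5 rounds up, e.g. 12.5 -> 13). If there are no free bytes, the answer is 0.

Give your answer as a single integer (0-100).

Answer: 13

Derivation:
Op 1: a = malloc(3) -> a = 0; heap: [0-2 ALLOC][3-44 FREE]
Op 2: b = malloc(6) -> b = 3; heap: [0-2 ALLOC][3-8 ALLOC][9-44 FREE]
Op 3: c = malloc(5) -> c = 9; heap: [0-2 ALLOC][3-8 ALLOC][9-13 ALLOC][14-44 FREE]
Op 4: b = realloc(b, 22) -> b = 14; heap: [0-2 ALLOC][3-8 FREE][9-13 ALLOC][14-35 ALLOC][36-44 FREE]
Op 5: free(b) -> (freed b); heap: [0-2 ALLOC][3-8 FREE][9-13 ALLOC][14-44 FREE]
Op 6: d = malloc(3) -> d = 3; heap: [0-2 ALLOC][3-5 ALLOC][6-8 FREE][9-13 ALLOC][14-44 FREE]
Op 7: d = realloc(d, 2) -> d = 3; heap: [0-2 ALLOC][3-4 ALLOC][5-8 FREE][9-13 ALLOC][14-44 FREE]
Op 8: c = realloc(c, 8) -> c = 9; heap: [0-2 ALLOC][3-4 ALLOC][5-8 FREE][9-16 ALLOC][17-44 FREE]
Free blocks: [4 28] total_free=32 largest=28 -> 100*(32-28)/32 = 400/32 = 12.5 -> rounds to 13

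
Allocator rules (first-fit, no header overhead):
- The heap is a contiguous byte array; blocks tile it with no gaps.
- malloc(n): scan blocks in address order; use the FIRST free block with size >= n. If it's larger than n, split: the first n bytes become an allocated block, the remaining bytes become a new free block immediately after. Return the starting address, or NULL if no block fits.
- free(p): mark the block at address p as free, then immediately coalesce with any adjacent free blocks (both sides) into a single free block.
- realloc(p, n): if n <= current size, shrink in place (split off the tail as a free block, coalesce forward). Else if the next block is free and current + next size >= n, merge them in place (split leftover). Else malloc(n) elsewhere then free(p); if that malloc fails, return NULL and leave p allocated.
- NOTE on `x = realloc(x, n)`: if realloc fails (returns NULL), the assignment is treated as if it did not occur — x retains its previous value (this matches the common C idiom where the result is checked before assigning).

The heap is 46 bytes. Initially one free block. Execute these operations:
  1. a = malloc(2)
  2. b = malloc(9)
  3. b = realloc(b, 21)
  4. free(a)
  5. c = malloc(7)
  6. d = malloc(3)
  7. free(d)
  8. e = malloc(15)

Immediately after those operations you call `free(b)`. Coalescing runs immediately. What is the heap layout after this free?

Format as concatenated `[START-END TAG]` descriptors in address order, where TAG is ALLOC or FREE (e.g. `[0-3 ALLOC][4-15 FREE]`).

Op 1: a = malloc(2) -> a = 0; heap: [0-1 ALLOC][2-45 FREE]
Op 2: b = malloc(9) -> b = 2; heap: [0-1 ALLOC][2-10 ALLOC][11-45 FREE]
Op 3: b = realloc(b, 21) -> b = 2; heap: [0-1 ALLOC][2-22 ALLOC][23-45 FREE]
Op 4: free(a) -> (freed a); heap: [0-1 FREE][2-22 ALLOC][23-45 FREE]
Op 5: c = malloc(7) -> c = 23; heap: [0-1 FREE][2-22 ALLOC][23-29 ALLOC][30-45 FREE]
Op 6: d = malloc(3) -> d = 30; heap: [0-1 FREE][2-22 ALLOC][23-29 ALLOC][30-32 ALLOC][33-45 FREE]
Op 7: free(d) -> (freed d); heap: [0-1 FREE][2-22 ALLOC][23-29 ALLOC][30-45 FREE]
Op 8: e = malloc(15) -> e = 30; heap: [0-1 FREE][2-22 ALLOC][23-29 ALLOC][30-44 ALLOC][45-45 FREE]
free(b): b = 2 -> block [2-22 ALLOC]; mark free, coalesce with adjacent free neighbors -> [0-22 FREE][23-29 ALLOC][30-44 ALLOC][45-45 FREE]

Answer: [0-22 FREE][23-29 ALLOC][30-44 ALLOC][45-45 FREE]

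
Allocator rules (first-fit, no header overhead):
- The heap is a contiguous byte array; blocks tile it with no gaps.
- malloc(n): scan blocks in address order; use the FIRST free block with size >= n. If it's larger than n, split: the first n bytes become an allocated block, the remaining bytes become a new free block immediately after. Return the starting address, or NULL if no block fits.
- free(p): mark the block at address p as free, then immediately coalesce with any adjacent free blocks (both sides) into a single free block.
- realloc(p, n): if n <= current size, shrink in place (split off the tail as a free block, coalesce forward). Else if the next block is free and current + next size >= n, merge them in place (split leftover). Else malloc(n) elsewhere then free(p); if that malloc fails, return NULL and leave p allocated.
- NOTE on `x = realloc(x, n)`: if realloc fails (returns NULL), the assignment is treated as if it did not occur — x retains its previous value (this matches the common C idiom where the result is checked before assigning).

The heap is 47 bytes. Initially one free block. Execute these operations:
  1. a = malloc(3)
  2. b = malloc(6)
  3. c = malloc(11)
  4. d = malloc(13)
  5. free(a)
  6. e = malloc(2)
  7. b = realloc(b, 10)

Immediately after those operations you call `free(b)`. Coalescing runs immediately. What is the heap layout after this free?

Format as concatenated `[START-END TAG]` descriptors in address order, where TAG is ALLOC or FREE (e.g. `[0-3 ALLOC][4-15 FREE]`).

Answer: [0-1 ALLOC][2-8 FREE][9-19 ALLOC][20-32 ALLOC][33-46 FREE]

Derivation:
Op 1: a = malloc(3) -> a = 0; heap: [0-2 ALLOC][3-46 FREE]
Op 2: b = malloc(6) -> b = 3; heap: [0-2 ALLOC][3-8 ALLOC][9-46 FREE]
Op 3: c = malloc(11) -> c = 9; heap: [0-2 ALLOC][3-8 ALLOC][9-19 ALLOC][20-46 FREE]
Op 4: d = malloc(13) -> d = 20; heap: [0-2 ALLOC][3-8 ALLOC][9-19 ALLOC][20-32 ALLOC][33-46 FREE]
Op 5: free(a) -> (freed a); heap: [0-2 FREE][3-8 ALLOC][9-19 ALLOC][20-32 ALLOC][33-46 FREE]
Op 6: e = malloc(2) -> e = 0; heap: [0-1 ALLOC][2-2 FREE][3-8 ALLOC][9-19 ALLOC][20-32 ALLOC][33-46 FREE]
Op 7: b = realloc(b, 10) -> b = 33; heap: [0-1 ALLOC][2-8 FREE][9-19 ALLOC][20-32 ALLOC][33-42 ALLOC][43-46 FREE]
free(b): b = 33 -> block [33-42 ALLOC]; mark free, coalesce with adjacent free neighbors -> [0-1 ALLOC][2-8 FREE][9-19 ALLOC][20-32 ALLOC][33-46 FREE]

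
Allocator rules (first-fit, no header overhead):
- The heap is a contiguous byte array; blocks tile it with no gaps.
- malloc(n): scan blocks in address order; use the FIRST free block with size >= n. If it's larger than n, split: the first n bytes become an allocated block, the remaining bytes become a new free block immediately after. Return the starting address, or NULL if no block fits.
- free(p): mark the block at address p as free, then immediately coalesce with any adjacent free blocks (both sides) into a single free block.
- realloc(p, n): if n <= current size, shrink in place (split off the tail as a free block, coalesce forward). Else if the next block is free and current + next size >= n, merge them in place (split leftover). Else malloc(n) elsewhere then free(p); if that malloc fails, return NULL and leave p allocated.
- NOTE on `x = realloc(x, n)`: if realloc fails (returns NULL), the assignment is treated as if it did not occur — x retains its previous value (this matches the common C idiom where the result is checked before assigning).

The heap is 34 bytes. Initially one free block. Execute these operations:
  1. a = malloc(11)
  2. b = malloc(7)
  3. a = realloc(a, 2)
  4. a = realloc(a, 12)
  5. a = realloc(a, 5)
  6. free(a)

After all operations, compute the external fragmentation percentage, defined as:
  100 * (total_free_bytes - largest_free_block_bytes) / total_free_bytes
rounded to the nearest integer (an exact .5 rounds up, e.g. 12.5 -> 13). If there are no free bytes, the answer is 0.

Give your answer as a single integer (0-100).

Answer: 41

Derivation:
Op 1: a = malloc(11) -> a = 0; heap: [0-10 ALLOC][11-33 FREE]
Op 2: b = malloc(7) -> b = 11; heap: [0-10 ALLOC][11-17 ALLOC][18-33 FREE]
Op 3: a = realloc(a, 2) -> a = 0; heap: [0-1 ALLOC][2-10 FREE][11-17 ALLOC][18-33 FREE]
Op 4: a = realloc(a, 12) -> a = 18; heap: [0-10 FREE][11-17 ALLOC][18-29 ALLOC][30-33 FREE]
Op 5: a = realloc(a, 5) -> a = 18; heap: [0-10 FREE][11-17 ALLOC][18-22 ALLOC][23-33 FREE]
Op 6: free(a) -> (freed a); heap: [0-10 FREE][11-17 ALLOC][18-33 FREE]
Free blocks: [11 16] total_free=27 largest=16 -> 100*(27-16)/27 = 1100/27 ≈ 40.741 -> rounds to 41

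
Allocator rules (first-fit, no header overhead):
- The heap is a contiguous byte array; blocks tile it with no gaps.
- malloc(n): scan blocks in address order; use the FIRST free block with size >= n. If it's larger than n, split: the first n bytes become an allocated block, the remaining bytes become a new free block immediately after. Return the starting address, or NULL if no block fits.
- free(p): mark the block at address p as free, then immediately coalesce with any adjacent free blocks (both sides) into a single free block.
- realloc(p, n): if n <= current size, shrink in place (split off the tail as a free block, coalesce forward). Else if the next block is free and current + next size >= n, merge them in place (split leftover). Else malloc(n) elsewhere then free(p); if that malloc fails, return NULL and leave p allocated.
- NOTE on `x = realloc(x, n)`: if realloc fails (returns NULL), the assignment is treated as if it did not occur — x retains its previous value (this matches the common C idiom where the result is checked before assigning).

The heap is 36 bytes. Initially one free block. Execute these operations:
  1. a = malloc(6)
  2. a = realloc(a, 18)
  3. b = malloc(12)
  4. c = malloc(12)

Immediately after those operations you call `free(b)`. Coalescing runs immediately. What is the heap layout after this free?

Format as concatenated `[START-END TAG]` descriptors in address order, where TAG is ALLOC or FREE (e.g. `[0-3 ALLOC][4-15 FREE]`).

Op 1: a = malloc(6) -> a = 0; heap: [0-5 ALLOC][6-35 FREE]
Op 2: a = realloc(a, 18) -> a = 0; heap: [0-17 ALLOC][18-35 FREE]
Op 3: b = malloc(12) -> b = 18; heap: [0-17 ALLOC][18-29 ALLOC][30-35 FREE]
Op 4: c = malloc(12) -> c = NULL; heap: [0-17 ALLOC][18-29 ALLOC][30-35 FREE]
free(b): b = 18 -> block [18-29 ALLOC]; mark free, coalesce with adjacent free neighbors -> [0-17 ALLOC][18-35 FREE]

Answer: [0-17 ALLOC][18-35 FREE]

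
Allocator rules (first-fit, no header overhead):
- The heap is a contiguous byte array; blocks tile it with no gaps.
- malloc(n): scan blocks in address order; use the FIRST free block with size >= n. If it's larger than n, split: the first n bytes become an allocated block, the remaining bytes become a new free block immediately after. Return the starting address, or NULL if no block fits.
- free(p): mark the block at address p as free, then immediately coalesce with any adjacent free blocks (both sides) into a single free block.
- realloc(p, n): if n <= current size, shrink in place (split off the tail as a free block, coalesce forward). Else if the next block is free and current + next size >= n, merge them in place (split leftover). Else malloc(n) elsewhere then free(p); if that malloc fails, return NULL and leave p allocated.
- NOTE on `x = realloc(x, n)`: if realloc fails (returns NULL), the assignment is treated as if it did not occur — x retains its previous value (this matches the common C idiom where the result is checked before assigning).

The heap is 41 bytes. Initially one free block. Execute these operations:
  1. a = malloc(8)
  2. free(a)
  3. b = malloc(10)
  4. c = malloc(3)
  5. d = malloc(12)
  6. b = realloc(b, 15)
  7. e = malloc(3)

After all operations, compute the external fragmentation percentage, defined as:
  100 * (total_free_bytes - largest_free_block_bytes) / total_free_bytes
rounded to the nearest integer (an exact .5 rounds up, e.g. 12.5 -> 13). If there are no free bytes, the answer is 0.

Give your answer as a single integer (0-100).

Answer: 13

Derivation:
Op 1: a = malloc(8) -> a = 0; heap: [0-7 ALLOC][8-40 FREE]
Op 2: free(a) -> (freed a); heap: [0-40 FREE]
Op 3: b = malloc(10) -> b = 0; heap: [0-9 ALLOC][10-40 FREE]
Op 4: c = malloc(3) -> c = 10; heap: [0-9 ALLOC][10-12 ALLOC][13-40 FREE]
Op 5: d = malloc(12) -> d = 13; heap: [0-9 ALLOC][10-12 ALLOC][13-24 ALLOC][25-40 FREE]
Op 6: b = realloc(b, 15) -> b = 25; heap: [0-9 FREE][10-12 ALLOC][13-24 ALLOC][25-39 ALLOC][40-40 FREE]
Op 7: e = malloc(3) -> e = 0; heap: [0-2 ALLOC][3-9 FREE][10-12 ALLOC][13-24 ALLOC][25-39 ALLOC][40-40 FREE]
Free blocks: [7 1] total_free=8 largest=7 -> 100*(8-7)/8 = 100/8 = 12.5 -> rounds to 13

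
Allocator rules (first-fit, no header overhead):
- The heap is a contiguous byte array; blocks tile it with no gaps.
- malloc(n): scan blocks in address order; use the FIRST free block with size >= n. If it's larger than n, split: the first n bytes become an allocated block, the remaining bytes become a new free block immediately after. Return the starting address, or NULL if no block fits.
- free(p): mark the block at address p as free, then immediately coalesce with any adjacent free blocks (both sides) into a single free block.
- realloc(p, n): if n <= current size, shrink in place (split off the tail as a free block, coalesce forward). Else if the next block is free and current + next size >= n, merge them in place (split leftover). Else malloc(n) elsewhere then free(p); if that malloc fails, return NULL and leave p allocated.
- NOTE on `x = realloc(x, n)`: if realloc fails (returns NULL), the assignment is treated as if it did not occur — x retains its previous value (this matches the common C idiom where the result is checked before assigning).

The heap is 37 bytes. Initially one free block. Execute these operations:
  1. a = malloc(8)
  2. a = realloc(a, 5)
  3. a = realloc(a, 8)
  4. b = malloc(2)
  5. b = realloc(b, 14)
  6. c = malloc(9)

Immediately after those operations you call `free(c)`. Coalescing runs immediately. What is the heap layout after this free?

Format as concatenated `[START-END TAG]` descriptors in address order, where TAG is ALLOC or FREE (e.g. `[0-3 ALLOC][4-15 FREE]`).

Answer: [0-7 ALLOC][8-21 ALLOC][22-36 FREE]

Derivation:
Op 1: a = malloc(8) -> a = 0; heap: [0-7 ALLOC][8-36 FREE]
Op 2: a = realloc(a, 5) -> a = 0; heap: [0-4 ALLOC][5-36 FREE]
Op 3: a = realloc(a, 8) -> a = 0; heap: [0-7 ALLOC][8-36 FREE]
Op 4: b = malloc(2) -> b = 8; heap: [0-7 ALLOC][8-9 ALLOC][10-36 FREE]
Op 5: b = realloc(b, 14) -> b = 8; heap: [0-7 ALLOC][8-21 ALLOC][22-36 FREE]
Op 6: c = malloc(9) -> c = 22; heap: [0-7 ALLOC][8-21 ALLOC][22-30 ALLOC][31-36 FREE]
free(c): c = 22 -> block [22-30 ALLOC]; mark free, coalesce with adjacent free neighbors -> [0-7 ALLOC][8-21 ALLOC][22-36 FREE]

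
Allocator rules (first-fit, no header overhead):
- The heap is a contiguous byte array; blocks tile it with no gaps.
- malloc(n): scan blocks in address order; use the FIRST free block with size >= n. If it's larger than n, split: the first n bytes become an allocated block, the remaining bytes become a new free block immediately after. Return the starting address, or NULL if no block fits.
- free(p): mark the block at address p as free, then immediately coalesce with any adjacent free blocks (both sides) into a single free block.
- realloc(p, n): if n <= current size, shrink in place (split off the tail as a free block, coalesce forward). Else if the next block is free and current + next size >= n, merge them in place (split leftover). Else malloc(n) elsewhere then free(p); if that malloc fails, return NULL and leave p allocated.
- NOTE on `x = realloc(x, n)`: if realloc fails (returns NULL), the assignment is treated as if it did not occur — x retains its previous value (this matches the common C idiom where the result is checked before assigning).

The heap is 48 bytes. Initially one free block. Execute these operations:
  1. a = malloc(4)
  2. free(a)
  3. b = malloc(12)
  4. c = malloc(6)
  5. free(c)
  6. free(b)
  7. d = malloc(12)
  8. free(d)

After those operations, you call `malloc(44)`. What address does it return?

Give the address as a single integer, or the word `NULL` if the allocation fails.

Answer: 0

Derivation:
Op 1: a = malloc(4) -> a = 0; heap: [0-3 ALLOC][4-47 FREE]
Op 2: free(a) -> (freed a); heap: [0-47 FREE]
Op 3: b = malloc(12) -> b = 0; heap: [0-11 ALLOC][12-47 FREE]
Op 4: c = malloc(6) -> c = 12; heap: [0-11 ALLOC][12-17 ALLOC][18-47 FREE]
Op 5: free(c) -> (freed c); heap: [0-11 ALLOC][12-47 FREE]
Op 6: free(b) -> (freed b); heap: [0-47 FREE]
Op 7: d = malloc(12) -> d = 0; heap: [0-11 ALLOC][12-47 FREE]
Op 8: free(d) -> (freed d); heap: [0-47 FREE]
malloc(44): first-fit scan over [0-47 FREE] -> 0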